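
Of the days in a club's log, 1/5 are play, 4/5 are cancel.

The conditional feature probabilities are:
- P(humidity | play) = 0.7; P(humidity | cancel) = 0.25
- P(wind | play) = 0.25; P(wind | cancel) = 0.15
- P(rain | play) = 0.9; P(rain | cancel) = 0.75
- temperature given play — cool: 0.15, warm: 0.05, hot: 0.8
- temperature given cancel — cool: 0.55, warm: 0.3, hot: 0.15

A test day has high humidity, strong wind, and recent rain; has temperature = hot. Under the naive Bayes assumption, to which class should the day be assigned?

play: 0.2 × 0.7 × 0.25 × 0.9 × 0.8 = 0.0252
cancel: 0.8 × 0.25 × 0.15 × 0.75 × 0.15 = 0.003375
Highest score → play.

play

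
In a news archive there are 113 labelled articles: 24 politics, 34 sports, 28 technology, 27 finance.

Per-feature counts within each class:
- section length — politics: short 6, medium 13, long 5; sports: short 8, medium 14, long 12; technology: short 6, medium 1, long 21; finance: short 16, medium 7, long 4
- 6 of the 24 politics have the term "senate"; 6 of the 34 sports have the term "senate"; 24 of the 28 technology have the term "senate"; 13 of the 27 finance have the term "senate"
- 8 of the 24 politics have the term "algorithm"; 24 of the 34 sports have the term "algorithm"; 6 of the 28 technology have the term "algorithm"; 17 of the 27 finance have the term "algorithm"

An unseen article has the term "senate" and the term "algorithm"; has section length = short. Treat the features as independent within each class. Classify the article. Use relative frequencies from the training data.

finance

politics: (24/113) × (6/24) × (6/24) × (8/24) ≈ 0.00442478
sports: (34/113) × (8/34) × (6/34) × (24/34) ≈ 0.00881894
technology: (28/113) × (6/28) × (24/28) × (6/28) ≈ 0.00975257
finance: (27/113) × (16/27) × (13/27) × (17/27) ≈ 0.0429246
Highest score → finance.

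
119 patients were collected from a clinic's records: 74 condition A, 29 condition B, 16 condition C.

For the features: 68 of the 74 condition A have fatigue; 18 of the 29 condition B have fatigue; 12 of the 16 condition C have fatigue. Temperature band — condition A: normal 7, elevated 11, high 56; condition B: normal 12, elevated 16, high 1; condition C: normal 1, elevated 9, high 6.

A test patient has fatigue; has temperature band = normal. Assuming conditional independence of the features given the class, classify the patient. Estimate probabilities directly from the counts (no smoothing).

condition A: (74/119) × (68/74) × (7/74) ≈ 0.0540541
condition B: (29/119) × (18/29) × (12/29) ≈ 0.0625906
condition C: (16/119) × (12/16) × (1/16) ≈ 0.00630252
Highest score → condition B.

condition B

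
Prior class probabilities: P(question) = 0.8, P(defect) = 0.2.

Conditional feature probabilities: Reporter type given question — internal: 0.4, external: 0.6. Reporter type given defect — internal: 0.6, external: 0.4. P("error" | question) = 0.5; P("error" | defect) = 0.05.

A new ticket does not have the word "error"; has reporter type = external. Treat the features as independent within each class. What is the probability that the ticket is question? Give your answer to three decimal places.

0.759

question: 0.8 × 0.6 × (1−0.5) = 0.24
defect: 0.2 × 0.4 × (1−0.05) = 0.076
P(question | x) = 0.24 / 0.316 ≈ 0.759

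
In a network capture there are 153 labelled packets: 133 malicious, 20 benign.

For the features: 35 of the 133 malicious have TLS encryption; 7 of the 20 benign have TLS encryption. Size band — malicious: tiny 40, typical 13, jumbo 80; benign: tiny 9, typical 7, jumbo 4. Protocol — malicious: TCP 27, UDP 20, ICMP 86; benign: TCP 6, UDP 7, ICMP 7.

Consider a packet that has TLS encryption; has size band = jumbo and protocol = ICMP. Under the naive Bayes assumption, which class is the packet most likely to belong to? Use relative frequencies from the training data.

malicious: (133/153) × (35/133) × (80/133) × (86/133) ≈ 0.0889737
benign: (20/153) × (7/20) × (4/20) × (7/20) ≈ 0.00320261
Highest score → malicious.

malicious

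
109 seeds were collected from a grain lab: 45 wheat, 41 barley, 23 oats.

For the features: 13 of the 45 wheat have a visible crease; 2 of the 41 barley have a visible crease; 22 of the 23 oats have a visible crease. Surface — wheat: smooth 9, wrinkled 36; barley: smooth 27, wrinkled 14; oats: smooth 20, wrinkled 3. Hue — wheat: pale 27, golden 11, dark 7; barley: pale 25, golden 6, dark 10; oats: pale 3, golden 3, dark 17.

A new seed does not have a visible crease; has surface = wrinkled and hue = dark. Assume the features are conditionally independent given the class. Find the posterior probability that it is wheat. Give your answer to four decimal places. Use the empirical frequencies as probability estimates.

0.5435

wheat: (45/109) × (32/45) × (36/45) × (7/45) ≈ 0.0365341
barley: (41/109) × (39/41) × (14/41) × (10/41) ≈ 0.0297988
oats: (23/109) × (1/23) × (3/23) × (17/23) ≈ 0.00088448
P(wheat | x) = 0.0365341 / 0.06721738 ≈ 0.5435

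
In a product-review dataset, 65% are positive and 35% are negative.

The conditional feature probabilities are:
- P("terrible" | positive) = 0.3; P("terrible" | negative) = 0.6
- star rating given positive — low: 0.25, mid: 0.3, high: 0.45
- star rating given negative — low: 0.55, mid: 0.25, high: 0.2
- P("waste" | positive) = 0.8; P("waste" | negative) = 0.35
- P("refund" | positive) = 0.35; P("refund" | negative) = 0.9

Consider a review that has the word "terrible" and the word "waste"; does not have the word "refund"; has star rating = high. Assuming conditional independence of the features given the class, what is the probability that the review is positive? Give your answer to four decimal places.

0.9688

positive: 0.65 × 0.3 × 0.45 × 0.8 × (1−0.35) = 0.04563
negative: 0.35 × 0.6 × 0.2 × 0.35 × (1−0.9) = 0.00147
P(positive | x) = 0.04563 / 0.0471 ≈ 0.9688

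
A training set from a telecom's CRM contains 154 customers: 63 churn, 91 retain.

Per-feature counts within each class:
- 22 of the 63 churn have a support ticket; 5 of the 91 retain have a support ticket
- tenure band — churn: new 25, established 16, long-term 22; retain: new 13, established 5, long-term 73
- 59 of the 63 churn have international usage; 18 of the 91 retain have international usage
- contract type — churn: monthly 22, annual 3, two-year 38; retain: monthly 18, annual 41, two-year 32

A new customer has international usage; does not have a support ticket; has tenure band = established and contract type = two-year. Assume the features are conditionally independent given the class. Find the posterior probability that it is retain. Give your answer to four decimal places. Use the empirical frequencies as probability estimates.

0.0529

churn: (63/154) × (41/63) × (16/63) × (59/63) × (38/63) ≈ 0.0381942
retain: (91/154) × (86/91) × (5/91) × (18/91) × (32/91) ≈ 0.00213425
P(retain | x) = 0.00213425 / 0.04032845 ≈ 0.0529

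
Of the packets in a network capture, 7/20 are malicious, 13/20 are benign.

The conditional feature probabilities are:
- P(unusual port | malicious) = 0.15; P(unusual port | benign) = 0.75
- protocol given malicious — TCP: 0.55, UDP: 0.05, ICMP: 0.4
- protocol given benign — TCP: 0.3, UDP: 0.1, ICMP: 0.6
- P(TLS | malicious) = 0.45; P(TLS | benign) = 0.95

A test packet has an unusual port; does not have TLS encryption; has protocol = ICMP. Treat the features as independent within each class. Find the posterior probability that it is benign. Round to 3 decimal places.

0.559

malicious: 0.35 × 0.15 × 0.4 × (1−0.45) = 0.01155
benign: 0.65 × 0.75 × 0.6 × (1−0.95) = 0.014625
P(benign | x) = 0.014625 / 0.026175 ≈ 0.559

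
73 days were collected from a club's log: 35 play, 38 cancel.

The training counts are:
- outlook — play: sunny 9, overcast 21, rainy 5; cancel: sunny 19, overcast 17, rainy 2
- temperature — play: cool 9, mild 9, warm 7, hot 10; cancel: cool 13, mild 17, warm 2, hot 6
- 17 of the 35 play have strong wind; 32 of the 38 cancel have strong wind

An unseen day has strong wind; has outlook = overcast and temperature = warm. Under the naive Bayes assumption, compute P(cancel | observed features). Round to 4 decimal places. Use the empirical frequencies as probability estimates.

play: (35/73) × (21/35) × (7/35) × (17/35) ≈ 0.0279452
cancel: (38/73) × (17/38) × (2/38) × (32/38) ≈ 0.0103214
P(cancel | x) = 0.0103214 / 0.0382666 ≈ 0.2697

0.2697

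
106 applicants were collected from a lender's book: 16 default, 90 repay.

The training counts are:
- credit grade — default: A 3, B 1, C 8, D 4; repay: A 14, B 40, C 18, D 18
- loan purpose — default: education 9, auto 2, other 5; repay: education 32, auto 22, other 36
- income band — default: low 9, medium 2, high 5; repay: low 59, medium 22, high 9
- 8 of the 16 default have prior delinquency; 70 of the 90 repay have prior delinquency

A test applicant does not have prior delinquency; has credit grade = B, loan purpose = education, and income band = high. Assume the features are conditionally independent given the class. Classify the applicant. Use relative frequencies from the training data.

repay

default: (16/106) × (1/16) × (9/16) × (5/16) × (8/16) ≈ 0.000829157
repay: (90/106) × (40/90) × (32/90) × (9/90) × (20/90) ≈ 0.0029816
Highest score → repay.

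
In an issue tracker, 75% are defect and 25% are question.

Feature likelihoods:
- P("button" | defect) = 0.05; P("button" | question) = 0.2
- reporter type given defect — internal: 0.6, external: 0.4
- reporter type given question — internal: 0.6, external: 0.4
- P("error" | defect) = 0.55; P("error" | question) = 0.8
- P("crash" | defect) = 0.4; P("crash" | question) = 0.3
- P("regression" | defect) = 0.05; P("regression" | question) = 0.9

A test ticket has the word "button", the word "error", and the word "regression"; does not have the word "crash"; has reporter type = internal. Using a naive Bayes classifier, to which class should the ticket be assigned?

question

defect: 0.75 × 0.05 × 0.6 × 0.55 × (1−0.4) × 0.05 = 0.00037125
question: 0.25 × 0.2 × 0.6 × 0.8 × (1−0.3) × 0.9 = 0.01512
Highest score → question.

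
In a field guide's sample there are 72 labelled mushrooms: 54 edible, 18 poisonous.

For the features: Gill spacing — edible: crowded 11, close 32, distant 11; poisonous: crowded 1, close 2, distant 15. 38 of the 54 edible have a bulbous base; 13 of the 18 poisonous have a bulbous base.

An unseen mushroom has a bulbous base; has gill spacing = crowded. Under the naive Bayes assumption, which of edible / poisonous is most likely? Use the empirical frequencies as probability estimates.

edible: (54/72) × (11/54) × (38/54) ≈ 0.10751
poisonous: (18/72) × (1/18) × (13/18) ≈ 0.0100309
Highest score → edible.

edible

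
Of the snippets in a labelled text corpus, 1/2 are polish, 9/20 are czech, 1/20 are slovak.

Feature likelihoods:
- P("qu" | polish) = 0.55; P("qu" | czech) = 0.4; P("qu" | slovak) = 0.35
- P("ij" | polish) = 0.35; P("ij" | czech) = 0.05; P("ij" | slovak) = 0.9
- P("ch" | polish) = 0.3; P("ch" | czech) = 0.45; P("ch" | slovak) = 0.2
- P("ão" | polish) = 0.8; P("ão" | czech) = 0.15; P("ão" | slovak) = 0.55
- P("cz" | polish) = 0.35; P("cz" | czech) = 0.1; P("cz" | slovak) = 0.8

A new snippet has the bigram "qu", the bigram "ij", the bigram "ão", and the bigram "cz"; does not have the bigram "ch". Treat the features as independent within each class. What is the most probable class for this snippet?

polish

polish: 0.5 × 0.55 × 0.35 × (1−0.3) × 0.8 × 0.35 = 0.018865
czech: 0.45 × 0.4 × 0.05 × (1−0.45) × 0.15 × 0.1 = 0.00007425
slovak: 0.05 × 0.35 × 0.9 × (1−0.2) × 0.55 × 0.8 = 0.005544
Highest score → polish.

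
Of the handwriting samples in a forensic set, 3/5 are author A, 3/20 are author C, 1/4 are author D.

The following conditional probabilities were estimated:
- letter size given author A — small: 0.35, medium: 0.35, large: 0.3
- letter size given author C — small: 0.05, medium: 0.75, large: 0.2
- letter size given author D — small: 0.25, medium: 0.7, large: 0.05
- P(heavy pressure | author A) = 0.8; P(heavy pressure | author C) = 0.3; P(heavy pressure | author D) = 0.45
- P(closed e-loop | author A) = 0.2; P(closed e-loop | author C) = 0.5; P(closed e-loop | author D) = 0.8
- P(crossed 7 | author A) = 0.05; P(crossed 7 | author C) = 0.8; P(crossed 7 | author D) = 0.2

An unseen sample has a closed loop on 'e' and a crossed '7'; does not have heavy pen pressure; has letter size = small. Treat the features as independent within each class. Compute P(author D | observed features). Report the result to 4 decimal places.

author A: 0.6 × 0.35 × (1−0.8) × 0.2 × 0.05 = 0.00042
author C: 0.15 × 0.05 × (1−0.3) × 0.5 × 0.8 = 0.0021
author D: 0.25 × 0.25 × (1−0.45) × 0.8 × 0.2 = 0.0055
P(author D | x) = 0.0055 / 0.00802 ≈ 0.6858

0.6858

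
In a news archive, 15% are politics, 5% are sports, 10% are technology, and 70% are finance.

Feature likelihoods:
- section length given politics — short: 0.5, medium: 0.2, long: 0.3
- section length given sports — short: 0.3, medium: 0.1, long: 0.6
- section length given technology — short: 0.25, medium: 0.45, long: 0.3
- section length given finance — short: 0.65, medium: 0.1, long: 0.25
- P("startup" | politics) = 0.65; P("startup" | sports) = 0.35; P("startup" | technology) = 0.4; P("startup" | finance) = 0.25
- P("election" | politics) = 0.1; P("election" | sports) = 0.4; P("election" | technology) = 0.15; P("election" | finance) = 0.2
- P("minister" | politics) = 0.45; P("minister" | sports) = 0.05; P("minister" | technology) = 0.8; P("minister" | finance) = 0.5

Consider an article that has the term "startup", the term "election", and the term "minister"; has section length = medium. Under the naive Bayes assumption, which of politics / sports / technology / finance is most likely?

politics: 0.15 × 0.2 × 0.65 × 0.1 × 0.45 = 0.0008775
sports: 0.05 × 0.1 × 0.35 × 0.4 × 0.05 = 0.000035
technology: 0.1 × 0.45 × 0.4 × 0.15 × 0.8 = 0.00216
finance: 0.7 × 0.1 × 0.25 × 0.2 × 0.5 = 0.00175
Highest score → technology.

technology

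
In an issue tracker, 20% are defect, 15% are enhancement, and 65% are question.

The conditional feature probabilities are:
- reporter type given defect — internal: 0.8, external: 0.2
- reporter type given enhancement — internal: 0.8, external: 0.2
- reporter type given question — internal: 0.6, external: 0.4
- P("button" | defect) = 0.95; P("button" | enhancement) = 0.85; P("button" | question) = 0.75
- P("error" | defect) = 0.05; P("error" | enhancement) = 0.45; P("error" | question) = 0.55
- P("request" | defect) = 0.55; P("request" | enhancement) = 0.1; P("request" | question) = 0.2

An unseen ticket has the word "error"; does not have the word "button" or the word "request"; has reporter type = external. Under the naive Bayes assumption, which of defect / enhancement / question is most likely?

defect: 0.2 × 0.2 × (1−0.95) × 0.05 × (1−0.55) = 0.000045
enhancement: 0.15 × 0.2 × (1−0.85) × 0.45 × (1−0.1) = 0.0018225
question: 0.65 × 0.4 × (1−0.75) × 0.55 × (1−0.2) = 0.0286
Highest score → question.

question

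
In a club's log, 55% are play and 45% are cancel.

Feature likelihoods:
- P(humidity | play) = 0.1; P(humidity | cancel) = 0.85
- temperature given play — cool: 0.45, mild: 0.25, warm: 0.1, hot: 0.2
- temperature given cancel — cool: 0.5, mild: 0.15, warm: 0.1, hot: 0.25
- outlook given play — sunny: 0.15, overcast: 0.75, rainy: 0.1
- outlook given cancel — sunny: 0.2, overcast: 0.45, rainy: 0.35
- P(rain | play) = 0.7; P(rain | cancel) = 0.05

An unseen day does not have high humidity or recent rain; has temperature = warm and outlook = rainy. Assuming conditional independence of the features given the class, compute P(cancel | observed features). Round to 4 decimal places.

play: 0.55 × (1−0.1) × 0.1 × 0.1 × (1−0.7) = 0.001485
cancel: 0.45 × (1−0.85) × 0.1 × 0.35 × (1−0.05) = 0.002244375
P(cancel | x) = 0.002244375 / 0.003729375 ≈ 0.6018

0.6018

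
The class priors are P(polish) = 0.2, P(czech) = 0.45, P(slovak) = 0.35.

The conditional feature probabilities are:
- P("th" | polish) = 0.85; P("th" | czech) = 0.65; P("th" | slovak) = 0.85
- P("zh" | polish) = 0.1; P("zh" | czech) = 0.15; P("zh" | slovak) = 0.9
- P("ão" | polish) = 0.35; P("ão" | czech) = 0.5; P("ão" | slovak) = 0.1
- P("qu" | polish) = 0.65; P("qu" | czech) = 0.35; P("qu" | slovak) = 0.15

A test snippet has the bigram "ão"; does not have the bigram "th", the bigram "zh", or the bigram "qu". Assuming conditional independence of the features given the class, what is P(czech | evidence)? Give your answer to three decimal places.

0.921

polish: 0.2 × (1−0.85) × (1−0.1) × 0.35 × (1−0.65) = 0.0033075
czech: 0.45 × (1−0.65) × (1−0.15) × 0.5 × (1−0.35) = 0.043509375
slovak: 0.35 × (1−0.85) × (1−0.9) × 0.1 × (1−0.15) = 0.00044625
P(czech | x) = 0.043509375 / 0.047263125 ≈ 0.921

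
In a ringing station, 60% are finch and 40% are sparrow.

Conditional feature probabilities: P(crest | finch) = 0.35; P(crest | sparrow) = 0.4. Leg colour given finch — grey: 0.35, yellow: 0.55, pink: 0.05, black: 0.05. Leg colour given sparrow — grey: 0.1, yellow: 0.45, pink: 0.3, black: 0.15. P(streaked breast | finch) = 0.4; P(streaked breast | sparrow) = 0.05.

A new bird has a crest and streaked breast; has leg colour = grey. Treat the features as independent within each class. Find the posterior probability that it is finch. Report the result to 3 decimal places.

0.974

finch: 0.6 × 0.35 × 0.35 × 0.4 = 0.0294
sparrow: 0.4 × 0.4 × 0.1 × 0.05 = 0.0008
P(finch | x) = 0.0294 / 0.0302 ≈ 0.974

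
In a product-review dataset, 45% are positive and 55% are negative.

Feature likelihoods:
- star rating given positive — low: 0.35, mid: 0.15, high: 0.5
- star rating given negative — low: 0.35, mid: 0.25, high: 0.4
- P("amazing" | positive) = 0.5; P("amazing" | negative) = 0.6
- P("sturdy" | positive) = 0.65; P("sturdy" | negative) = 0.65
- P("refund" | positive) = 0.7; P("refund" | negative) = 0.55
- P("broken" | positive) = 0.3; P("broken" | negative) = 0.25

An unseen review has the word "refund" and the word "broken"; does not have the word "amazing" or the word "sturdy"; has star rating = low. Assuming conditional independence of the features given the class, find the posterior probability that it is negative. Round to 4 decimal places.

0.3903

positive: 0.45 × 0.35 × (1−0.5) × (1−0.65) × 0.7 × 0.3 = 0.005788125
negative: 0.55 × 0.35 × (1−0.6) × (1−0.65) × 0.55 × 0.25 = 0.003705625
P(negative | x) = 0.003705625 / 0.00949375 ≈ 0.3903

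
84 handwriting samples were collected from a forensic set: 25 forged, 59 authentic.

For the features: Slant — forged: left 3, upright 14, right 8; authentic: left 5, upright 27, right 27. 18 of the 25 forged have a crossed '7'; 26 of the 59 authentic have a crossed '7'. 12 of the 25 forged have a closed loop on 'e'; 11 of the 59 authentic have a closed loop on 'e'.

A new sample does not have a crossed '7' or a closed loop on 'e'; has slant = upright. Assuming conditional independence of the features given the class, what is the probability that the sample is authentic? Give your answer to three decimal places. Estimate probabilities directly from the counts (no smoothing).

forged: (25/84) × (14/25) × (7/25) × (13/25) ≈ 0.0242667
authentic: (59/84) × (27/59) × (33/59) × (48/59) ≈ 0.146263
P(authentic | x) = 0.146263 / 0.1705297 ≈ 0.858

0.858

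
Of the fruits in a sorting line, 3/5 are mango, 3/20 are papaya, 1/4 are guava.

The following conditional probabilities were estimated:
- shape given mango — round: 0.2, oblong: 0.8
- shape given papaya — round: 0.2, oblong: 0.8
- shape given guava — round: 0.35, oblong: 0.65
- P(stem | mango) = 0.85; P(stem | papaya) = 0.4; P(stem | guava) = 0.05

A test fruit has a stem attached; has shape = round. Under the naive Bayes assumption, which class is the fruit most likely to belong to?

mango: 0.6 × 0.2 × 0.85 = 0.102
papaya: 0.15 × 0.2 × 0.4 = 0.012
guava: 0.25 × 0.35 × 0.05 = 0.004375
Highest score → mango.

mango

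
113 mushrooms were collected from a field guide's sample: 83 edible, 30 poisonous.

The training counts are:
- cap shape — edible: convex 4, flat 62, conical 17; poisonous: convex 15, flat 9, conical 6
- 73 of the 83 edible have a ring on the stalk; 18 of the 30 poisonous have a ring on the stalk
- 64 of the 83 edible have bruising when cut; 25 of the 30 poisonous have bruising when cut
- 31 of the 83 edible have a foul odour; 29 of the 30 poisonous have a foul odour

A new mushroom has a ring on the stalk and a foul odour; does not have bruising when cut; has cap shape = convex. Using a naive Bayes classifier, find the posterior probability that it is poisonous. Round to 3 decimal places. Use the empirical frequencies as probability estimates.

edible: (83/113) × (4/83) × (73/83) × (19/83) × (31/83) ≈ 0.00266186
poisonous: (30/113) × (15/30) × (18/30) × (5/30) × (29/30) ≈ 0.0128319
P(poisonous | x) = 0.0128319 / 0.01549376 ≈ 0.828

0.828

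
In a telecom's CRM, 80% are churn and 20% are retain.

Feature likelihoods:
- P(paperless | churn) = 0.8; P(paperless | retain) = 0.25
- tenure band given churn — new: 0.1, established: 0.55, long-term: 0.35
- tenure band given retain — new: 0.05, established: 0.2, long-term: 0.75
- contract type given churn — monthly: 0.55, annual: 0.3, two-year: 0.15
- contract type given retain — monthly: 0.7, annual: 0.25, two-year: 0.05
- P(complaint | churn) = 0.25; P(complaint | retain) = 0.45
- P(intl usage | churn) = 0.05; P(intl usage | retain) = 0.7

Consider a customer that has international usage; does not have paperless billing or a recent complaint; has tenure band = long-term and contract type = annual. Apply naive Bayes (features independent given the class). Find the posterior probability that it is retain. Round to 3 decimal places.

0.945

churn: 0.8 × (1−0.8) × 0.35 × 0.3 × (1−0.25) × 0.05 = 0.00063
retain: 0.2 × (1−0.25) × 0.75 × 0.25 × (1−0.45) × 0.7 = 0.010828125
P(retain | x) = 0.010828125 / 0.011458125 ≈ 0.945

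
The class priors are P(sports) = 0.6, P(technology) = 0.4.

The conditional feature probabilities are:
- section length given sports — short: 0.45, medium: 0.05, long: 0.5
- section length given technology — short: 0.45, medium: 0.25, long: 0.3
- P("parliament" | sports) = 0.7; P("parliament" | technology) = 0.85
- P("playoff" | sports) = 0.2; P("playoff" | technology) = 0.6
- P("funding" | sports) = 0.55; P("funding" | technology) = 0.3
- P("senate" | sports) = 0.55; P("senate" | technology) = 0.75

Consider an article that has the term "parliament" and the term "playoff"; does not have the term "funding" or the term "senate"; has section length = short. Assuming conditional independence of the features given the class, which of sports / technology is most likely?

sports: 0.6 × 0.45 × 0.7 × 0.2 × (1−0.55) × (1−0.55) = 0.0076545
technology: 0.4 × 0.45 × 0.85 × 0.6 × (1−0.3) × (1−0.75) = 0.016065
Highest score → technology.

technology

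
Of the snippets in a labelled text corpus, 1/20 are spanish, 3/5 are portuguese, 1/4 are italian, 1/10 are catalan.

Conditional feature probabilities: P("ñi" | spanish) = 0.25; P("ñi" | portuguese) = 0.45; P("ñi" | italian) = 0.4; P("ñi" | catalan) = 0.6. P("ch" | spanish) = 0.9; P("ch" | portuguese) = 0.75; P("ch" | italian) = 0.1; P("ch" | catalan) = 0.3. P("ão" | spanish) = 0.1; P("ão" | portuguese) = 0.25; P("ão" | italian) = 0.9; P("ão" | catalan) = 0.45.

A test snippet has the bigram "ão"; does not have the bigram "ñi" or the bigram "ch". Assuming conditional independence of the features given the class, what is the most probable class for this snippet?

spanish: 0.05 × (1−0.25) × (1−0.9) × 0.1 = 0.000375
portuguese: 0.6 × (1−0.45) × (1−0.75) × 0.25 = 0.020625
italian: 0.25 × (1−0.4) × (1−0.1) × 0.9 = 0.1215
catalan: 0.1 × (1−0.6) × (1−0.3) × 0.45 = 0.0126
Highest score → italian.

italian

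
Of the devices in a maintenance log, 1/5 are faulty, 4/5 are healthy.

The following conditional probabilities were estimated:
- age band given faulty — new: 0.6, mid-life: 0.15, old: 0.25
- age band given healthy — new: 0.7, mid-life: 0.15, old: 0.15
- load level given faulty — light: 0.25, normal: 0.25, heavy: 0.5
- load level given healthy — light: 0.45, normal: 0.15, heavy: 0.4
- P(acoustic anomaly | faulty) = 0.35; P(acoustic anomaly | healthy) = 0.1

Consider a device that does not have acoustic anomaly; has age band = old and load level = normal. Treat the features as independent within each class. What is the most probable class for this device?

healthy

faulty: 0.2 × 0.25 × 0.25 × (1−0.35) = 0.008125
healthy: 0.8 × 0.15 × 0.15 × (1−0.1) = 0.0162
Highest score → healthy.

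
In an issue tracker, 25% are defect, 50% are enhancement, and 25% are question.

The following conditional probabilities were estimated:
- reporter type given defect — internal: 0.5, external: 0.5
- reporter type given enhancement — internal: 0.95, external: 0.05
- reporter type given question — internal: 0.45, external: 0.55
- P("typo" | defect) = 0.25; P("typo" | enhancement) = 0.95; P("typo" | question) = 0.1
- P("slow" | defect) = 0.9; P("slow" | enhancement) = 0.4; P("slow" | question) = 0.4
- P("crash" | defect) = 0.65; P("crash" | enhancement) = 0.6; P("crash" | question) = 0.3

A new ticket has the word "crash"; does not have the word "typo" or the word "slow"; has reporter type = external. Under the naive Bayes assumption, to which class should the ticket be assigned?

question

defect: 0.25 × 0.5 × (1−0.25) × (1−0.9) × 0.65 = 0.00609375
enhancement: 0.5 × 0.05 × (1−0.95) × (1−0.4) × 0.6 = 0.00045
question: 0.25 × 0.55 × (1−0.1) × (1−0.4) × 0.3 = 0.022275
Highest score → question.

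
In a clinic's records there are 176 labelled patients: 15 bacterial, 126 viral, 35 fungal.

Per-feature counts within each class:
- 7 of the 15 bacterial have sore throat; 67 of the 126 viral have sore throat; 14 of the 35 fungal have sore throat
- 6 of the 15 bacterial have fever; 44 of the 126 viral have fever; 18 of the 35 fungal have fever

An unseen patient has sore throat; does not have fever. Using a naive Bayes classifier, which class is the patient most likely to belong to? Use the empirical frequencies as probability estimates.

bacterial: (15/176) × (7/15) × (9/15) ≈ 0.0238636
viral: (126/176) × (67/126) × (82/126) ≈ 0.247745
fungal: (35/176) × (14/35) × (17/35) ≈ 0.0386364
Highest score → viral.

viral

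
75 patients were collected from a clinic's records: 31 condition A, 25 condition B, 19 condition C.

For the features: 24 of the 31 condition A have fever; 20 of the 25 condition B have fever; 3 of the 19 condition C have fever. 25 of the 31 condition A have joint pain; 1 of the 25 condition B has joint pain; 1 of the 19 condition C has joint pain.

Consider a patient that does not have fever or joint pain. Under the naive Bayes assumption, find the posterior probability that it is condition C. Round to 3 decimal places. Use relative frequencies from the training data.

0.711

condition A: (31/75) × (7/31) × (6/31) ≈ 0.0180645
condition B: (25/75) × (5/25) × (24/25) = 0.064
condition C: (19/75) × (16/19) × (18/19) ≈ 0.202105
P(condition C | x) = 0.202105 / 0.2841695 ≈ 0.711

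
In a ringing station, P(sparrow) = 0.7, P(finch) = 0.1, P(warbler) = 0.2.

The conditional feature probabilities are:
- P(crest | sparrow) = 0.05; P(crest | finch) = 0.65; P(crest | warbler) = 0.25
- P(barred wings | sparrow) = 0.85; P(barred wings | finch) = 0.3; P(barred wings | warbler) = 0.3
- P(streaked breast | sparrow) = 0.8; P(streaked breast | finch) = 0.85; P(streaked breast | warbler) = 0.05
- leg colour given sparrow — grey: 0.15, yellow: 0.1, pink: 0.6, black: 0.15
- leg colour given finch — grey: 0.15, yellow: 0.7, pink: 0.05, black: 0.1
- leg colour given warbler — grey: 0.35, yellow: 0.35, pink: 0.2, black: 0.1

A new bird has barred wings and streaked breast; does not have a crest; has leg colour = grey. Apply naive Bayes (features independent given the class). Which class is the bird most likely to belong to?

sparrow: 0.7 × (1−0.05) × 0.85 × 0.8 × 0.15 = 0.06783
finch: 0.1 × (1−0.65) × 0.3 × 0.85 × 0.15 = 0.00133875
warbler: 0.2 × (1−0.25) × 0.3 × 0.05 × 0.35 = 0.0007875
Highest score → sparrow.

sparrow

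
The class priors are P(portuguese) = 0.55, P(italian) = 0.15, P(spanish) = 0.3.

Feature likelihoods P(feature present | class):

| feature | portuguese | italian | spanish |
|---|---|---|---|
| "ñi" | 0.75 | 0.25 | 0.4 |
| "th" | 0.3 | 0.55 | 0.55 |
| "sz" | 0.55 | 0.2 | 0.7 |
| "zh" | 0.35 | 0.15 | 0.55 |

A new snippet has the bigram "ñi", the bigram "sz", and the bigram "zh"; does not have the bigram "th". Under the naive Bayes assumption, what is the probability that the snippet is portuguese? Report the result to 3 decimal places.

portuguese: 0.55 × 0.75 × (1−0.3) × 0.55 × 0.35 = 0.055584375
italian: 0.15 × 0.25 × (1−0.55) × 0.2 × 0.15 = 0.00050625
spanish: 0.3 × 0.4 × (1−0.55) × 0.7 × 0.55 = 0.02079
P(portuguese | x) = 0.055584375 / 0.076880625 ≈ 0.723

0.723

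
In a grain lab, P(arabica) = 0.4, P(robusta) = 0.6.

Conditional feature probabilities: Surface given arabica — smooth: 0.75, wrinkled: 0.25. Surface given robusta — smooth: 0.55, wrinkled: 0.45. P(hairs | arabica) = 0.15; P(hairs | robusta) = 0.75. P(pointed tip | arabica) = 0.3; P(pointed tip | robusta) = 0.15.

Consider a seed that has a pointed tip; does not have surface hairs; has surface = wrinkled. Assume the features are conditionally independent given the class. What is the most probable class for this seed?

arabica

arabica: 0.4 × 0.25 × (1−0.15) × 0.3 = 0.0255
robusta: 0.6 × 0.45 × (1−0.75) × 0.15 = 0.010125
Highest score → arabica.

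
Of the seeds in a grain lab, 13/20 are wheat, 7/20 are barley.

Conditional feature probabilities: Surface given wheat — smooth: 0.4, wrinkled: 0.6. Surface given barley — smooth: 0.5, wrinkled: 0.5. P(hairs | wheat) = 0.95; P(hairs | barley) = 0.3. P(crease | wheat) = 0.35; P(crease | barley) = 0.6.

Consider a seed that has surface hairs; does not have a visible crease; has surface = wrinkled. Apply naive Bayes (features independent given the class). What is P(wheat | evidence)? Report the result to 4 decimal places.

wheat: 0.65 × 0.6 × 0.95 × (1−0.35) = 0.240825
barley: 0.35 × 0.5 × 0.3 × (1−0.6) = 0.021
P(wheat | x) = 0.240825 / 0.261825 ≈ 0.9198

0.9198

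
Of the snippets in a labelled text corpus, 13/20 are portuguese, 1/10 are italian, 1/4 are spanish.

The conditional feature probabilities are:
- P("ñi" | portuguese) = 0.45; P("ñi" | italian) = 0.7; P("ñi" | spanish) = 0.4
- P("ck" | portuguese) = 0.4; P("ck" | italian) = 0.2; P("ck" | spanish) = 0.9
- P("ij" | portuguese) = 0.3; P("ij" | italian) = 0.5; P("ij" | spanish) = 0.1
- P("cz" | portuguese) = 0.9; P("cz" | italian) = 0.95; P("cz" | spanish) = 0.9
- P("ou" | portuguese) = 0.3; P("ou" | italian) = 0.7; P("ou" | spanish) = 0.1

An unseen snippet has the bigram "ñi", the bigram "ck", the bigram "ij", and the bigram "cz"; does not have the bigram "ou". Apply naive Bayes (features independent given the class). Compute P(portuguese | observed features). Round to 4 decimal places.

0.7043

portuguese: 0.65 × 0.45 × 0.4 × 0.3 × 0.9 × (1−0.3) = 0.022113
italian: 0.1 × 0.7 × 0.2 × 0.5 × 0.95 × (1−0.7) = 0.001995
spanish: 0.25 × 0.4 × 0.9 × 0.1 × 0.9 × (1−0.1) = 0.00729
P(portuguese | x) = 0.022113 / 0.031398 ≈ 0.7043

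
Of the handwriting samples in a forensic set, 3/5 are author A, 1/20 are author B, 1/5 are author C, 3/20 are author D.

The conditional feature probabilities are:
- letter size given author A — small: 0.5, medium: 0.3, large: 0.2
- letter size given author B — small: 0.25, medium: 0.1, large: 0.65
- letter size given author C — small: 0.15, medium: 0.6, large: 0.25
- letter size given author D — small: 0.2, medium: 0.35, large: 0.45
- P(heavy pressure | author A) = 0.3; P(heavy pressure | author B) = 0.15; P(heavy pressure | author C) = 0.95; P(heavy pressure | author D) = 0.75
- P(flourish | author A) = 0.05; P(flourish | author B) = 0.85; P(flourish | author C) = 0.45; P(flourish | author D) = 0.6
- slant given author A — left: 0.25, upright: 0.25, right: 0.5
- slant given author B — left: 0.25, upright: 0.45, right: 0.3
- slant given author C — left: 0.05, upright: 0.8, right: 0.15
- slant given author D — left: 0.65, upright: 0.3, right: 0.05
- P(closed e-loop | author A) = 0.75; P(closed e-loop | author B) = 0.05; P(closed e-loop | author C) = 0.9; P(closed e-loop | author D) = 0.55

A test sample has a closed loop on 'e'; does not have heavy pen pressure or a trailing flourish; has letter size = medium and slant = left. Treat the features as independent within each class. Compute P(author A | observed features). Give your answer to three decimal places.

author A: 0.6 × 0.3 × (1−0.3) × (1−0.05) × 0.25 × 0.75 = 0.02244375
author B: 0.05 × 0.1 × (1−0.15) × (1−0.85) × 0.25 × 0.05 = 0.00000796875
author C: 0.2 × 0.6 × (1−0.95) × (1−0.45) × 0.05 × 0.9 = 0.0001485
author D: 0.15 × 0.35 × (1−0.75) × (1−0.6) × 0.65 × 0.55 = 0.001876875
P(author A | x) = 0.02244375 / 0.02447709375 ≈ 0.917

0.917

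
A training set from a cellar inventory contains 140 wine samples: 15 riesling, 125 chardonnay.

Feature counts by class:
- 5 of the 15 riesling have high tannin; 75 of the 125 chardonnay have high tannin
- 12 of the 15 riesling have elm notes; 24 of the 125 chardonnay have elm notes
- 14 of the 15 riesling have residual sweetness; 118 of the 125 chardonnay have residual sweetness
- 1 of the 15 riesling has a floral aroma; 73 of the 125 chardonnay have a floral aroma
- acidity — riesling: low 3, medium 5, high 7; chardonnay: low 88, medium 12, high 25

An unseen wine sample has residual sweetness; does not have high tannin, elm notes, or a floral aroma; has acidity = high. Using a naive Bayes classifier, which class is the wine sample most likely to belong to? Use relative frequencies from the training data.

chardonnay

riesling: (15/140) × (10/15) × (3/15) × (14/15) × (14/15) × (7/15) ≈ 0.00580741
chardonnay: (125/140) × (50/125) × (101/125) × (118/125) × (52/125) × (25/125) ≈ 0.0226646
Highest score → chardonnay.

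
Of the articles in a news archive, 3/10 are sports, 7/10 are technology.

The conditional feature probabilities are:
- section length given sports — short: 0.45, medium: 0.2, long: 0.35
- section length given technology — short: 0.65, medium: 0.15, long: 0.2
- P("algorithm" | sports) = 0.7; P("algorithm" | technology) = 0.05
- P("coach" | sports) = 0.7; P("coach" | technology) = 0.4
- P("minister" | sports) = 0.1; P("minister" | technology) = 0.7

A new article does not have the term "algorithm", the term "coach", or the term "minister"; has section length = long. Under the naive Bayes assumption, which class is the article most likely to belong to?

sports: 0.3 × 0.35 × (1−0.7) × (1−0.7) × (1−0.1) = 0.008505
technology: 0.7 × 0.2 × (1−0.05) × (1−0.4) × (1−0.7) = 0.02394
Highest score → technology.

technology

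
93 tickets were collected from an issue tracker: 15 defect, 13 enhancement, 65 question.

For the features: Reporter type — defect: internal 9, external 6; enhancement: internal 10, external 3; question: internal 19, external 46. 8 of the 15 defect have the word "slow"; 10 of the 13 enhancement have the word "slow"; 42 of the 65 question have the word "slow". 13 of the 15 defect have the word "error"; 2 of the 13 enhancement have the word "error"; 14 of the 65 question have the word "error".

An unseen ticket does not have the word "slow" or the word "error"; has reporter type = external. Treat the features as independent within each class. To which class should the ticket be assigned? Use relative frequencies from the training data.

question

defect: (15/93) × (6/15) × (7/15) × (2/15) ≈ 0.00401434
enhancement: (13/93) × (3/13) × (3/13) × (11/13) ≈ 0.00629891
question: (65/93) × (46/65) × (23/65) × (51/65) ≈ 0.137324
Highest score → question.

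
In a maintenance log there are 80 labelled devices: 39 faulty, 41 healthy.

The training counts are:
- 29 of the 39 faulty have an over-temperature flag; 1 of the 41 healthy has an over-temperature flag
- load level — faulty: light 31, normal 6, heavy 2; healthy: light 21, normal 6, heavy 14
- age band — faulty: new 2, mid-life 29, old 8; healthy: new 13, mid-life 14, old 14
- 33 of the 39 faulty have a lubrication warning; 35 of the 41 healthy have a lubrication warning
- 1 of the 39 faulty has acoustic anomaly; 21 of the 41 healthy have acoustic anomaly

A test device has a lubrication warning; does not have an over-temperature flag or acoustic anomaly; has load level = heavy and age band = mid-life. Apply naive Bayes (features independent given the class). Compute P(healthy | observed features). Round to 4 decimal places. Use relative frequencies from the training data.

faulty: (39/80) × (10/39) × (2/39) × (29/39) × (33/39) × (38/39) ≈ 0.00392986
healthy: (41/80) × (40/41) × (14/41) × (14/41) × (35/41) × (20/41) ≈ 0.0242766
P(healthy | x) = 0.0242766 / 0.02820646 ≈ 0.8607

0.8607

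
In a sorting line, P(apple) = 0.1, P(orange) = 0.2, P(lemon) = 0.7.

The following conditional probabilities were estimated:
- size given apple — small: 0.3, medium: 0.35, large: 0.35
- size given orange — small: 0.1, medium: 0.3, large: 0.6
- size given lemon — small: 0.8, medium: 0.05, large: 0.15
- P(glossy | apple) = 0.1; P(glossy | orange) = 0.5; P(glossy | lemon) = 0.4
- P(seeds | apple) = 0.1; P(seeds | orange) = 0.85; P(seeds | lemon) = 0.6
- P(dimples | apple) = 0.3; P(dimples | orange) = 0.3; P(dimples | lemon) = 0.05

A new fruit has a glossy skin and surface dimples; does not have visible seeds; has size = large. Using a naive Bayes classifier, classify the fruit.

apple: 0.1 × 0.35 × 0.1 × (1−0.1) × 0.3 = 0.000945
orange: 0.2 × 0.6 × 0.5 × (1−0.85) × 0.3 = 0.0027
lemon: 0.7 × 0.15 × 0.4 × (1−0.6) × 0.05 = 0.00084
Highest score → orange.

orange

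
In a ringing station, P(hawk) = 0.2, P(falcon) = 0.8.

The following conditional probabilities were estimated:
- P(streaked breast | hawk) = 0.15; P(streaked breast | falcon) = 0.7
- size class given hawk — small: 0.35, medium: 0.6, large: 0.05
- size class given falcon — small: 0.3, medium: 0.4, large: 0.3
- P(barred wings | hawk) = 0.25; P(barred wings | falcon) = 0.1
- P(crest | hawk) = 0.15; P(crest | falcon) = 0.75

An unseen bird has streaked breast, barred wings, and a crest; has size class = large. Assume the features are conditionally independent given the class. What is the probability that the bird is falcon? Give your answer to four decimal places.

hawk: 0.2 × 0.15 × 0.05 × 0.25 × 0.15 = 0.00005625
falcon: 0.8 × 0.7 × 0.3 × 0.1 × 0.75 = 0.0126
P(falcon | x) = 0.0126 / 0.01265625 ≈ 0.9956

0.9956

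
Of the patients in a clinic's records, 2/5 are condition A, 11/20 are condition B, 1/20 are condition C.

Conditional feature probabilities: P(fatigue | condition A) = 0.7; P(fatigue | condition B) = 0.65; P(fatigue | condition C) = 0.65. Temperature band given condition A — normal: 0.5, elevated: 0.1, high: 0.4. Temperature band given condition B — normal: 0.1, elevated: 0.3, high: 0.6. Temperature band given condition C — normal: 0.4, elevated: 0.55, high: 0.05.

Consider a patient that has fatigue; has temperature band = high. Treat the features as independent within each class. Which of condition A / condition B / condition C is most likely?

condition B

condition A: 0.4 × 0.7 × 0.4 = 0.112
condition B: 0.55 × 0.65 × 0.6 = 0.2145
condition C: 0.05 × 0.65 × 0.05 = 0.001625
Highest score → condition B.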